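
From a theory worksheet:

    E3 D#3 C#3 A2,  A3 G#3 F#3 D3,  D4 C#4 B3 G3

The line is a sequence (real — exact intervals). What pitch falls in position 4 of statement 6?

The unit is 4 notes. Position-4 pitches of the 3 shown cells: A2, D3, G3.
Each moves up a 4th. Continuing: C4 → F4 → Bb4.

Bb4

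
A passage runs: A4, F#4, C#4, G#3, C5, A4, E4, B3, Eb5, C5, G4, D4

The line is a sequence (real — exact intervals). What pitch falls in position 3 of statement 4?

Bb4

With 4-note cells, note 3 of each statement runs C#4, E4, G4.
From G4, up a 3rd gives Bb4.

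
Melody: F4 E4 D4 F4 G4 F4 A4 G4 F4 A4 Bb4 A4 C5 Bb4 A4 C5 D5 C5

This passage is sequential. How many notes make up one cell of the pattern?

6

18 notes total. Splitting into 3 groups of 6:
F4 E4 D4 F4 G4 F4 | A4 G4 F4 A4 Bb4 A4 | C5 Bb4 A4 C5 D5 C5
Every group is a transposition up a 3rd of the one before; no shorter unit works.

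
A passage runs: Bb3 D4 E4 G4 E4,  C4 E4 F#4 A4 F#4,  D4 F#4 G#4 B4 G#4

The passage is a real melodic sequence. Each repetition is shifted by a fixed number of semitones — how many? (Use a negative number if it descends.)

The 5-note cells begin on Bb3, C4, D4 — each up a 2nd from the last.
Counting half-steps from Bb3 to C4: 2.

2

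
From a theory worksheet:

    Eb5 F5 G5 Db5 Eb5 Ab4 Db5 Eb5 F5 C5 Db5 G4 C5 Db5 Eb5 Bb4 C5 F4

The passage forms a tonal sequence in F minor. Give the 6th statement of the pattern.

G4 Ab4 Bb4 F4 G4 C4

The 6-note cells begin on Eb5, Db5, C5 — each down a 2nd from the last.
Continuing the starts: Bb4 → Ab4 → G4.
So cell 6 is G4 Ab4 Bb4 F4 G4 C4.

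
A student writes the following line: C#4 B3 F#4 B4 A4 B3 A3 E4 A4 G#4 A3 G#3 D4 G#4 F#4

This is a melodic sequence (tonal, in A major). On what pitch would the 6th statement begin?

With a 5-note motive the entries are C#4, B3, A3, each down a 2nd from the previous.
Continuing: G#3 → F#3 → E3. Statement 6 starts on E3.

E3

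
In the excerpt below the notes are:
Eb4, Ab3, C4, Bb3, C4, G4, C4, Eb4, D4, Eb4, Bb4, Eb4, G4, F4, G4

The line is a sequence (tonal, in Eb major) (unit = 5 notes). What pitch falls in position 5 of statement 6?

Grouping in 5s, the 5th note of each cell is C4, Eb4, G4.
Carrying that up a 3rd forward: Bb4 → D5 → F5.

F5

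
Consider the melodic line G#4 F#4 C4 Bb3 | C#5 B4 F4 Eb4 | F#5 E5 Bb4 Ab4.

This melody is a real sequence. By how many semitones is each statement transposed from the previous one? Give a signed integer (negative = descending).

5

Taking 4-note groups, the heads are G#4, C#5, F#5: the pattern moves up a 4th.
G#4 to C#5 spans +5 semitones.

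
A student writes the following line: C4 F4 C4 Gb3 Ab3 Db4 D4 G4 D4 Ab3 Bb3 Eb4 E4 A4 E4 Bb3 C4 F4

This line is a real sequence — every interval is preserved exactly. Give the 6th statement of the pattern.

A#4 D#5 A#4 E4 F#4 B4

Taking 6-note groups, the heads are C4, D4, E4: the pattern moves up a 2nd.
Carrying on: F#4 → G#4 → A#4.
From A#4 the exact shape gives A#4 D#5 A#4 E4 F#4 B4.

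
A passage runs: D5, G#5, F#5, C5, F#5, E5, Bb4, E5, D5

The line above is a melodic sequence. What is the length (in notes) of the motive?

3

Try groups of 3 (3 cells in 9 notes):
D5 G#5 F#5 | C5 F#5 E5 | Bb4 E5 D5
That's a consistent down a 2nd shift per cell, and no other grouping gives one.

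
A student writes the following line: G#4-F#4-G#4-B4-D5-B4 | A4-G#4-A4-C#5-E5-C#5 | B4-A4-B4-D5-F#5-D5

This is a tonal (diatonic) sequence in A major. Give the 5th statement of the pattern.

Taking 6-note groups, the heads are G#4, A4, B4: the pattern moves up a 2nd.
Carrying on: C#5 → D5.
Statement 5 starts on D5 and keeps the same diatonic contour: D5 C#5 D5 F#5 A5 F#5.

D5 C#5 D5 F#5 A5 F#5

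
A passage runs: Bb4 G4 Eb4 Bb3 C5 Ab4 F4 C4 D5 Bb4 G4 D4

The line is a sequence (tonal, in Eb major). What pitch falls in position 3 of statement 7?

The unit is 4 notes. Position-3 pitches of the 3 shown cells: Eb4, F4, G4.
Each moves up a 2nd. Continuing: Ab4 → Bb4 → C5 → D5.

D5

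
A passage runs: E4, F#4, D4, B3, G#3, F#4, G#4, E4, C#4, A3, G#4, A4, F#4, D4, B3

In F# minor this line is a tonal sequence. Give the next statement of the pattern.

A4 B4 G#4 E4 C#4

Unit = 5 notes; the statements start on E4, F#4, G#4, moving up a 2nd each time.
Statement 4 starts on A4 and keeps the same diatonic contour: A4 B4 G#4 E4 C#4.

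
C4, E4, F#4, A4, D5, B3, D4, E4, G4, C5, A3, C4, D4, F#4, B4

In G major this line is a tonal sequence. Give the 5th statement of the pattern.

The 5-note cells begin on C4, B3, A3 — each down a 2nd from the last.
Extending down a 2nd: G3 → F#3.
Statement 5 starts on F#3 and keeps the same diatonic contour: F#3 A3 B3 D4 G4.

F#3 A3 B3 D4 G4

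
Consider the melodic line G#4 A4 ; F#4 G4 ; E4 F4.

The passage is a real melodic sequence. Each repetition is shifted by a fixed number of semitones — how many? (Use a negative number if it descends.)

-2

Taking 2-note groups, the heads are G#4, F#4, E4: the pattern moves down a 2nd.
Counting half-steps from G#4 to F#4: -2.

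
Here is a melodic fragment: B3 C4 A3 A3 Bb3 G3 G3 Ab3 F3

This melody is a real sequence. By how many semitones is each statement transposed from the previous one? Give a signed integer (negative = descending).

-2

The 3-note cells begin on B3, A3, G3 — each down a 2nd from the last.
B3→A3 is 57 − 59 = -2 semitones.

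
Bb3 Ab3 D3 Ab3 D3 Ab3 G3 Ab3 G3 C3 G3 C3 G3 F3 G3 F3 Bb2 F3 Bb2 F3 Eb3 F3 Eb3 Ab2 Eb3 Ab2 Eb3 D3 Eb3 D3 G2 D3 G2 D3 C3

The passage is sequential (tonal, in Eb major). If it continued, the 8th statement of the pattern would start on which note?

Bb2

With a 7-note motive the entries are Bb3, Ab3, G3, F3, Eb3, each down a 2nd from the previous.
Extending the heads down a 2nd: D3 → C3 → Bb2.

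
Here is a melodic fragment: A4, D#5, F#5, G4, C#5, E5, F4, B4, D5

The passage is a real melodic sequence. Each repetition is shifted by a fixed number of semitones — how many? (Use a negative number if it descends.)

-2

Taking 3-note groups, the heads are A4, G4, F4: the pattern moves down a 2nd.
Counting half-steps from A4 to G4: -2.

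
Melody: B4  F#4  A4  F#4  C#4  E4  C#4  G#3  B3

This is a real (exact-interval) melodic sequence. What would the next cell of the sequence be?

G#3 D#3 F#3

Taking 3-note groups, the heads are B4, F#4, C#4: the pattern moves down a 4th.
From G#3 the exact shape gives G#3 D#3 F#3.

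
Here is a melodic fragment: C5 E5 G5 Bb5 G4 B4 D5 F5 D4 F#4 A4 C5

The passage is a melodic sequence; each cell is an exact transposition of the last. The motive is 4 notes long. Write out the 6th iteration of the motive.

B2 D#3 F#3 A3

The 4-note cells begin on C5, G4, D4 — each down a 4th from the last.
Carrying on: A3 → E3 → B2.
From B2 the exact shape gives B2 D#3 F#3 A3.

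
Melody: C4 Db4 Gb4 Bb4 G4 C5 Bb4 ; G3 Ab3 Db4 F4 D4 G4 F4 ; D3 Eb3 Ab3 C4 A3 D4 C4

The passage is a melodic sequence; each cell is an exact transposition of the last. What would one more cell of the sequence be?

With a 7-note motive the entries are C4, G3, D3, each down a 4th from the previous.
So cell 4 is A2 Bb2 Eb3 G3 E3 A3 G3.

A2 Bb2 Eb3 G3 E3 A3 G3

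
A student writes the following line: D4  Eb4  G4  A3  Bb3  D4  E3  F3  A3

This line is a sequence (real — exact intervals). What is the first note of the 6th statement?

C#2

Taking 3-note groups, the heads are D4, A3, E3: the pattern moves down a 4th.
Continuing: B2 → F#2 → C#2. Statement 6 starts on C#2.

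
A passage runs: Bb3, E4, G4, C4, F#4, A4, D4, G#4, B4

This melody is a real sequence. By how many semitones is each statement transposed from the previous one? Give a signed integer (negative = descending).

Unit = 3 notes; the statements start on Bb3, C4, D4, moving up a 2nd each time.
Counting half-steps from Bb3 to C4: 2.

2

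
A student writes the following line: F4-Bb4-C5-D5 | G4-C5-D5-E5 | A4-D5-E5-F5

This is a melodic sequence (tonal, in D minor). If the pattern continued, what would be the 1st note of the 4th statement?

The unit is 4 notes. Position-1 pitches of the 3 shown cells: F4, G4, A4.
From A4, up a 2nd gives Bb4.

Bb4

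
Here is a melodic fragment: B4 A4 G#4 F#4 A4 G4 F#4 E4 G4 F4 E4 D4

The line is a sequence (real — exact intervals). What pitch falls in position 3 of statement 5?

C4

The unit is 4 notes. Position-3 pitches of the 3 shown cells: G#4, F#4, E4.
Carrying that down a 2nd forward: D4 → C4.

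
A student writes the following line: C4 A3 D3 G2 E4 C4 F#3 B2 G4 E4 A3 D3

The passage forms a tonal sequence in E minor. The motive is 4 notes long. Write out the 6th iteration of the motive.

The 4-note cells begin on C4, E4, G4 — each up a 3rd from the last.
Extending up a 3rd: B4 → D5 → F#5.
Statement 6 starts on F#5 and keeps the same diatonic contour: F#5 D5 G4 C4.

F#5 D5 G4 C4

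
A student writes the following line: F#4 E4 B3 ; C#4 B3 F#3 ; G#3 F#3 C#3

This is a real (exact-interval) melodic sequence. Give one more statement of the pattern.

D#3 C#3 G#2

With a 3-note motive the entries are F#4, C#4, G#3, each down a 4th from the previous.
Statement 4 starts on D#3 and keeps the same exact contour: D#3 C#3 G#2.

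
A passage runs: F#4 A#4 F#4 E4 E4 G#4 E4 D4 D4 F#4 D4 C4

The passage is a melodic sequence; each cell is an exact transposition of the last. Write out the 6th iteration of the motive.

Ab3 C4 Ab3 Gb3

Taking 4-note groups, the heads are F#4, E4, D4: the pattern moves down a 2nd.
Extending down a 2nd: C4 → Bb3 → Ab3.
So cell 6 is Ab3 C4 Ab3 Gb3.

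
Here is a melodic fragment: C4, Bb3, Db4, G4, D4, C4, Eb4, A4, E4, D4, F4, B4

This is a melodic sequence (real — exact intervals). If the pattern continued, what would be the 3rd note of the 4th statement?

The unit is 4 notes. Position-3 pitches of the 3 shown cells: Db4, Eb4, F4.
One more up a 2nd gives G4.

G4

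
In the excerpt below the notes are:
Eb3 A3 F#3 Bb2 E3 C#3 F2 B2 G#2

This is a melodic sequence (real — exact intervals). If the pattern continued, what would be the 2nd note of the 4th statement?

The unit is 3 notes. Position-2 pitches of the 3 shown cells: A3, E3, B2.
From B2, down a 4th gives F#2.

F#2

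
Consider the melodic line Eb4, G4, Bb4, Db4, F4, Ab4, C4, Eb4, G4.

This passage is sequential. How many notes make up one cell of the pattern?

3

Try groups of 3 (3 cells in 9 notes):
Eb4 G4 Bb4 | Db4 F4 Ab4 | C4 Eb4 G4
Each cell is the previous one down a 2nd — so the unit is 3 notes.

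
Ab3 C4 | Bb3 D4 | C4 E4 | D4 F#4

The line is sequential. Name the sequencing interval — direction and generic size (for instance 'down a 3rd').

Taking 2-note groups, the heads are Ab3, Bb3, C4, D4: the pattern moves up a 2nd.
From Ab3 to Bb3: up a 2nd.

up a 2nd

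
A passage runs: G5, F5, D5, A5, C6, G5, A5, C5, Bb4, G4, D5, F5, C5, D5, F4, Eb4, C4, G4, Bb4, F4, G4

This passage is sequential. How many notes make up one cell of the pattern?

21 notes total. Splitting into 3 groups of 7:
G5 F5 D5 A5 C6 G5 A5 | C5 Bb4 G4 D5 F5 C5 D5 | F4 Eb4 C4 G4 Bb4 F4 G4
That's a consistent down a 5th shift per cell, and no other grouping gives one.

7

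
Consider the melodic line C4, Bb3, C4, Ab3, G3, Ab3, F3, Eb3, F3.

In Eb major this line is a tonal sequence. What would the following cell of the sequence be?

Unit = 3 notes; the statements start on C4, Ab3, F3, moving down a 3rd each time.
From D3 the diatonic shape gives D3 C3 D3.

D3 C3 D3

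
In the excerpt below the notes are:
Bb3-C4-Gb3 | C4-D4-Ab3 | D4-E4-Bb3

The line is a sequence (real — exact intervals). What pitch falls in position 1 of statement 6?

G#4

With 3-note cells, note 1 of each statement runs Bb3, C4, D4.
Each moves up a 2nd. Continuing: E4 → F#4 → G#4.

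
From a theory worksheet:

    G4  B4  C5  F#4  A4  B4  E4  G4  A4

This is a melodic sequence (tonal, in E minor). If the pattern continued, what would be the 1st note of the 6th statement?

With 3-note cells, note 1 of each statement runs G4, F#4, E4.
Extending down a 2nd: D4 → C4 → B3.

B3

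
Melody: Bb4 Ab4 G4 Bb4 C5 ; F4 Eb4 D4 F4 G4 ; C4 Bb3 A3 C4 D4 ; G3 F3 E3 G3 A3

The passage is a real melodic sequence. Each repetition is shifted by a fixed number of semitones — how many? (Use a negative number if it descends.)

-5

The 5-note cells begin on Bb4, F4, C4, G3 — each down a 4th from the last.
Bb4 to F4 spans -5 semitones.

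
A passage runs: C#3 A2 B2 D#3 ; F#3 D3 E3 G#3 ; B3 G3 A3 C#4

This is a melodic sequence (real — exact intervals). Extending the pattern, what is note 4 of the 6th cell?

The unit is 4 notes. Position-4 pitches of the 3 shown cells: D#3, G#3, C#4.
Carrying that up a 4th forward: F#4 → B4 → E5.

E5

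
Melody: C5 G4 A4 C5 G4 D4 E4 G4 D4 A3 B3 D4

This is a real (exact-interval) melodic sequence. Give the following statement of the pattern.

A3 E3 F#3 A3

With a 4-note motive the entries are C5, G4, D4, each down a 4th from the previous.
So cell 4 is A3 E3 F#3 A3.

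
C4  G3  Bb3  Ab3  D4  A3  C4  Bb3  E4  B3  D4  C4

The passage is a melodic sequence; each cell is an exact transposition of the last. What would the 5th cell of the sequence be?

Taking 4-note groups, the heads are C4, D4, E4: the pattern moves up a 2nd.
Extending up a 2nd: F#4 → G#4.
So cell 5 is G#4 D#4 F#4 E4.

G#4 D#4 F#4 E4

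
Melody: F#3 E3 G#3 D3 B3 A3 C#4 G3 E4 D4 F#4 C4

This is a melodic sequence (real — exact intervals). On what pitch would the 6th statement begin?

G5

The 4-note cells begin on F#3, B3, E4 — each up a 4th from the last.
Extending the heads up a 4th: A4 → D5 → G5.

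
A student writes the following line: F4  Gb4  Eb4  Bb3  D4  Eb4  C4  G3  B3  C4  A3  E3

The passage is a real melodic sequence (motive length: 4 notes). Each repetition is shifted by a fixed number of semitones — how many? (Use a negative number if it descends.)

-3

Unit = 4 notes; the statements start on F4, D4, B3, moving down a 3rd each time.
Counting half-steps from F4 to D4: -3.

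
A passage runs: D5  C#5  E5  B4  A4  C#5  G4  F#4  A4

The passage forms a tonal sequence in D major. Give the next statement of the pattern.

E4 D4 F#4

The 3-note cells begin on D5, B4, G4 — each down a 3rd from the last.
Statement 4 starts on E4 and keeps the same diatonic contour: E4 D4 F#4.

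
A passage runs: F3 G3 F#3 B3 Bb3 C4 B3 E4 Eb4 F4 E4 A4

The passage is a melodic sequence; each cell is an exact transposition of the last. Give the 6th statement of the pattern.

Gb5 Ab5 G5 C6

Unit = 4 notes; the statements start on F3, Bb3, Eb4, moving up a 4th each time.
Continuing the starts: Ab4 → Db5 → Gb5.
So cell 6 is Gb5 Ab5 G5 C6.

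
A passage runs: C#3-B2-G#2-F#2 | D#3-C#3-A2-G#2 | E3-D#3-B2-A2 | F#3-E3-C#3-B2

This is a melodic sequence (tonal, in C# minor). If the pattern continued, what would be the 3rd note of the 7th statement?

The unit is 4 notes. Position-3 pitches of the 4 shown cells: G#2, A2, B2, C#3.
Carrying that up a 2nd forward: D#3 → E3 → F#3.

F#3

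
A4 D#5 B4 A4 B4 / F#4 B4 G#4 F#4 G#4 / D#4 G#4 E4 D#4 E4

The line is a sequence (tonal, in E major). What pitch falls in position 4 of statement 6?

With 5-note cells, note 4 of each statement runs A4, F#4, D#4.
Each moves down a 3rd. Continuing: B3 → G#3 → E3.

E3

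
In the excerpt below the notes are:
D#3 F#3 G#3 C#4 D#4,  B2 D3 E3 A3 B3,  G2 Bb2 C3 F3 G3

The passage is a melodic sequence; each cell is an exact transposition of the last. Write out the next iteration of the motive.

Unit = 5 notes; the statements start on D#3, B2, G2, moving down a 3rd each time.
Statement 4 starts on Eb2 and keeps the same exact contour: Eb2 Gb2 Ab2 Db3 Eb3.

Eb2 Gb2 Ab2 Db3 Eb3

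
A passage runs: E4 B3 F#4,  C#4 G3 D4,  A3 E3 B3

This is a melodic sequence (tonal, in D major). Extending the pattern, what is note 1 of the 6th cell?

With 3-note cells, note 1 of each statement runs E4, C#4, A3.
Carrying that down a 3rd forward: F#3 → D3 → B2.

B2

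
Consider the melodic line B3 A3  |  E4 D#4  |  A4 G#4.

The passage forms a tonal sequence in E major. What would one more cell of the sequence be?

D#5 C#5

With a 2-note motive the entries are B3, E4, A4, each up a 4th from the previous.
Statement 4 starts on D#5 and keeps the same diatonic contour: D#5 C#5.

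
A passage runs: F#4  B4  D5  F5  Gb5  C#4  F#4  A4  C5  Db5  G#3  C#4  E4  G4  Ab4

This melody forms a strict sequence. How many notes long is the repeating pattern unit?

5

Try groups of 5 (3 cells in 15 notes):
F#4 B4 D5 F5 Gb5 | C#4 F#4 A4 C5 Db5 | G#3 C#4 E4 G4 Ab4
Every group is a transposition down a 4th of the one before; no shorter unit works.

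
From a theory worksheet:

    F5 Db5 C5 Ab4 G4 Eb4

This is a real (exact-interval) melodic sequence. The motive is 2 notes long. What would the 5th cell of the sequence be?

A3 F3

The 2-note cells begin on F5, C5, G4 — each down a 4th from the last.
Carrying on: D4 → A3.
So cell 5 is A3 F3.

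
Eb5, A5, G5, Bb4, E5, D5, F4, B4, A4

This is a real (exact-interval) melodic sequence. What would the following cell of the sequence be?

The 3-note cells begin on Eb5, Bb4, F4 — each down a 4th from the last.
Statement 4 starts on C4 and keeps the same exact contour: C4 F#4 E4.

C4 F#4 E4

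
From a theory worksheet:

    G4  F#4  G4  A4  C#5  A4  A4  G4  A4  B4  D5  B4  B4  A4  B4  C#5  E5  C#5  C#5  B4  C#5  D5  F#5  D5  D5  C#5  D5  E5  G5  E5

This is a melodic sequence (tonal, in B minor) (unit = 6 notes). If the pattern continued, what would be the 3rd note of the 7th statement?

F#5

Grouping in 6s, the 3rd note of each cell is G4, A4, B4, C#5, D5.
Extending up a 2nd: E5 → F#5.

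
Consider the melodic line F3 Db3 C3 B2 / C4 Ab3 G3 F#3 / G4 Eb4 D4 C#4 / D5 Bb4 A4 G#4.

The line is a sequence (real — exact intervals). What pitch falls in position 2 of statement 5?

With 4-note cells, note 2 of each statement runs Db3, Ab3, Eb4, Bb4.
From Bb4, up a 5th gives F5.

F5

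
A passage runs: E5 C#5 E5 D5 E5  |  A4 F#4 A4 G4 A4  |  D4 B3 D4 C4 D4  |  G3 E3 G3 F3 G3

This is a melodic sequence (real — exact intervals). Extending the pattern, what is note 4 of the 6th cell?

The unit is 5 notes. Position-4 pitches of the 4 shown cells: D5, G4, C4, F3.
Carrying that down a 5th forward: Bb2 → Eb2.

Eb2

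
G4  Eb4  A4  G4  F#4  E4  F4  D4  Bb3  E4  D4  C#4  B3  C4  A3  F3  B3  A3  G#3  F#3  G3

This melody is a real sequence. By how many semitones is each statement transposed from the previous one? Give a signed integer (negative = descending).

-5

With a 7-note motive the entries are G4, D4, A3, each down a 4th from the previous.
G4 to D4 spans -5 semitones.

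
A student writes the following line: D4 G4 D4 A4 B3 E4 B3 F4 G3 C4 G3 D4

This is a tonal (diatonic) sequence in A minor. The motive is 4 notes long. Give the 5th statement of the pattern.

With a 4-note motive the entries are D4, B3, G3, each down a 3rd from the previous.
Continuing the starts: E3 → C3.
Statement 5 starts on C3 and keeps the same diatonic contour: C3 F3 C3 G3.

C3 F3 C3 G3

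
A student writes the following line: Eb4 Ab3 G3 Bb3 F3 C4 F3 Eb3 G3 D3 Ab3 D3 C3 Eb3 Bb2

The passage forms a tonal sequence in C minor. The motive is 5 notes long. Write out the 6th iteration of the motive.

Taking 5-note groups, the heads are Eb4, C4, Ab3: the pattern moves down a 3rd.
Continuing the starts: F3 → D3 → Bb2.
Statement 6 starts on Bb2 and keeps the same diatonic contour: Bb2 Eb2 D2 F2 C2.

Bb2 Eb2 D2 F2 C2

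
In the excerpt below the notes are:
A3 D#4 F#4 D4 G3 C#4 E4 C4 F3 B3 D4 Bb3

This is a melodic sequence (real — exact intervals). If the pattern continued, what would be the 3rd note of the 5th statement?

Bb3

With 4-note cells, note 3 of each statement runs F#4, E4, D4.
Each moves down a 2nd. Continuing: C4 → Bb3.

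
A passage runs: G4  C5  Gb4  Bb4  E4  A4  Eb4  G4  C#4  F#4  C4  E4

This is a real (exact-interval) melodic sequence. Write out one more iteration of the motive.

Unit = 4 notes; the statements start on G4, E4, C#4, moving down a 3rd each time.
So cell 4 is A#3 D#4 A3 C#4.

A#3 D#4 A3 C#4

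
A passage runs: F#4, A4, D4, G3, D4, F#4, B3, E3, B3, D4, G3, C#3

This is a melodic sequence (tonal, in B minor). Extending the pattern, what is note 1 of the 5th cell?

The unit is 4 notes. Position-1 pitches of the 3 shown cells: F#4, D4, B3.
Extending down a 3rd: G3 → E3.

E3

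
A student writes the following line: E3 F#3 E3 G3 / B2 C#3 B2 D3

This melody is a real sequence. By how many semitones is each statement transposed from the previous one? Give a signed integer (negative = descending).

With a 4-note motive the entries are E3, B2, each down a 4th from the previous.
Counting half-steps from E3 to B2: -5.

-5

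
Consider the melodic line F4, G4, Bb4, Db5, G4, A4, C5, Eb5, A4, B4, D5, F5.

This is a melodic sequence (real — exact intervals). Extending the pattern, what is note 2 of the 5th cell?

D#5

Grouping in 4s, the 2nd note of each cell is G4, A4, B4.
Extending up a 2nd: C#5 → D#5.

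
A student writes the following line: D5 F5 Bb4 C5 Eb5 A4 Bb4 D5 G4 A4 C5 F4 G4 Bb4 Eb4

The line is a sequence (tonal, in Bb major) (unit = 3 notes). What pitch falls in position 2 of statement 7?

The unit is 3 notes. Position-2 pitches of the 5 shown cells: F5, Eb5, D5, C5, Bb4.
Each moves down a 2nd. Continuing: A4 → G4.

G4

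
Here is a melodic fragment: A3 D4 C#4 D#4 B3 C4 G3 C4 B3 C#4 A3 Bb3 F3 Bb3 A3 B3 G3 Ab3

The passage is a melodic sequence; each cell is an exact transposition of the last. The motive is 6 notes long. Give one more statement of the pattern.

Eb3 Ab3 G3 A3 F3 Gb3

Unit = 6 notes; the statements start on A3, G3, F3, moving down a 2nd each time.
From Eb3 the exact shape gives Eb3 Ab3 G3 A3 F3 Gb3.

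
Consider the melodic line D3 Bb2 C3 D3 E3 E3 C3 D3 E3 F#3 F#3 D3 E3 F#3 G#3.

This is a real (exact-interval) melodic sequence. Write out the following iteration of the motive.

G#3 E3 F#3 G#3 A#3

Taking 5-note groups, the heads are D3, E3, F#3: the pattern moves up a 2nd.
Statement 4 starts on G#3 and keeps the same exact contour: G#3 E3 F#3 G#3 A#3.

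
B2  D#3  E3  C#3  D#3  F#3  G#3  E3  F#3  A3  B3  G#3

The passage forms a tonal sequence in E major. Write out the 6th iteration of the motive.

The 4-note cells begin on B2, D#3, F#3 — each up a 3rd from the last.
Extending up a 3rd: A3 → C#4 → E4.
From E4 the diatonic shape gives E4 G#4 A4 F#4.

E4 G#4 A4 F#4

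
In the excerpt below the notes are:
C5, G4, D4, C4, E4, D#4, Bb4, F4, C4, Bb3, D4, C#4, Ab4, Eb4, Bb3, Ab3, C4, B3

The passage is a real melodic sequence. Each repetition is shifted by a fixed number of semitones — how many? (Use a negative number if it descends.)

-2

The 6-note cells begin on C5, Bb4, Ab4 — each down a 2nd from the last.
C5→Bb4 is 70 − 72 = -2 semitones.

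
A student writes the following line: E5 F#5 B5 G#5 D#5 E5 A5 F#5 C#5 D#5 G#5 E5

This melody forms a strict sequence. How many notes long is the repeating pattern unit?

There are 12 notes; a 4-note unit gives 3 cells:
E5 F#5 B5 G#5 | D#5 E5 A5 F#5 | C#5 D#5 G#5 E5
Each cell is the previous one down a 2nd — so the unit is 4 notes.

4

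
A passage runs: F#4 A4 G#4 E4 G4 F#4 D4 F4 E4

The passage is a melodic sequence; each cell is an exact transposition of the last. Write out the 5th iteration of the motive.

With a 3-note motive the entries are F#4, E4, D4, each down a 2nd from the previous.
Carrying on: C4 → Bb3.
From Bb3 the exact shape gives Bb3 Db4 C4.

Bb3 Db4 C4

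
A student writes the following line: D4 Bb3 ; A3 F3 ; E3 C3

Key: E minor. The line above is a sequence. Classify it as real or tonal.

Each cell has the same semitone pattern (-4,) — intervals are preserved exactly.
And Bb3 lies outside E minor, so the sequence is real rather than tonal.

real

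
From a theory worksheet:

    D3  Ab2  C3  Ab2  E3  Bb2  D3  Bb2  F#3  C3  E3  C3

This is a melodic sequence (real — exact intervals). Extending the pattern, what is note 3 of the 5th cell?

With 4-note cells, note 3 of each statement runs C3, D3, E3.
Extending up a 2nd: F#3 → G#3.

G#3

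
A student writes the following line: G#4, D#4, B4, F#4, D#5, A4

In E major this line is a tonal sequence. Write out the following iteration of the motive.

F#5 C#5

Unit = 2 notes; the statements start on G#4, B4, D#5, moving up a 3rd each time.
From F#5 the diatonic shape gives F#5 C#5.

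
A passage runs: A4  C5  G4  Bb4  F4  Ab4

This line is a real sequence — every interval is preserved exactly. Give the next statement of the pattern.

Eb4 Gb4

The 2-note cells begin on A4, G4, F4 — each down a 2nd from the last.
So cell 4 is Eb4 Gb4.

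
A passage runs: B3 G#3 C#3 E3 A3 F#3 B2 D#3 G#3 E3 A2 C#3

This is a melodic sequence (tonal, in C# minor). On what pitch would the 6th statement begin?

Unit = 4 notes; the statements start on B3, A3, G#3, moving down a 2nd each time.
Continuing: F#3 → E3 → D#3. Statement 6 starts on D#3.

D#3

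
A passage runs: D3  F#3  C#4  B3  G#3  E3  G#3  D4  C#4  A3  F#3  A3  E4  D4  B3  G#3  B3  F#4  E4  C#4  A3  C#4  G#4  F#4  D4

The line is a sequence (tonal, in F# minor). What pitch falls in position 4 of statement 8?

B4

Grouping in 5s, the 4th note of each cell is B3, C#4, D4, E4, F#4.
Extending up a 2nd: G#4 → A4 → B4.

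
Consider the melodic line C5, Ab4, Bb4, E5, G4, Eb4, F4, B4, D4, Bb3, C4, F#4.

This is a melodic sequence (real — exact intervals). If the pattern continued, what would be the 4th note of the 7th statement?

A#2

Grouping in 4s, the 4th note of each cell is E5, B4, F#4.
Each moves down a 4th. Continuing: C#4 → G#3 → D#3 → A#2.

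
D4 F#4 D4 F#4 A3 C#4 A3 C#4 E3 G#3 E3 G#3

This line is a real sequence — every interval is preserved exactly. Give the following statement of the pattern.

B2 D#3 B2 D#3

Unit = 4 notes; the statements start on D4, A3, E3, moving down a 4th each time.
From B2 the exact shape gives B2 D#3 B2 D#3.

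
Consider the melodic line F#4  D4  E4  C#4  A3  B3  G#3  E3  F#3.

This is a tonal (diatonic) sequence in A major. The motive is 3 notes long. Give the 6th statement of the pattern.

The 3-note cells begin on F#4, C#4, G#3 — each down a 4th from the last.
Extending down a 4th: D3 → A2 → E2.
Statement 6 starts on E2 and keeps the same diatonic contour: E2 C#2 D2.

E2 C#2 D2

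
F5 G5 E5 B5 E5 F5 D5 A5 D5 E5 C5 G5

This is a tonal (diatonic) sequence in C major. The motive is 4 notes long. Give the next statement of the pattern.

C5 D5 B4 F5

With a 4-note motive the entries are F5, E5, D5, each down a 2nd from the previous.
Statement 4 starts on C5 and keeps the same diatonic contour: C5 D5 B4 F5.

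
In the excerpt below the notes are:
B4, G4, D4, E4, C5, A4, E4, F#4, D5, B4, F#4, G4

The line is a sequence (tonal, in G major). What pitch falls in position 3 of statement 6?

B4

The unit is 4 notes. Position-3 pitches of the 3 shown cells: D4, E4, F#4.
Each moves up a 2nd. Continuing: G4 → A4 → B4.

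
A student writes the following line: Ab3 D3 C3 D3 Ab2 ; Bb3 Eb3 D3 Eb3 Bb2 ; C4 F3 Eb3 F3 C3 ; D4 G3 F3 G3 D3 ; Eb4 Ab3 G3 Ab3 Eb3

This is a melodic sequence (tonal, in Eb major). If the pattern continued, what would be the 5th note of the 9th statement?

Bb3

With 5-note cells, note 5 of each statement runs Ab2, Bb2, C3, D3, Eb3.
Each moves up a 2nd. Continuing: F3 → G3 → Ab3 → Bb3.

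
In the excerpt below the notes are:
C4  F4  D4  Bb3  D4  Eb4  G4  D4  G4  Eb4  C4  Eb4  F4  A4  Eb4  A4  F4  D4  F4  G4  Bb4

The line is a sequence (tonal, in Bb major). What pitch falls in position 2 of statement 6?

D5

Grouping in 7s, the 2nd note of each cell is F4, G4, A4.
Each moves up a 2nd. Continuing: Bb4 → C5 → D5.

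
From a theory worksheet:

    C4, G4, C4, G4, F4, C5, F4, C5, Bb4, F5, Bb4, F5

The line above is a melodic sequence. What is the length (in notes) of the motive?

12 notes total. Splitting into 3 groups of 4:
C4 G4 C4 G4 | F4 C5 F4 C5 | Bb4 F5 Bb4 F5
Every group is a transposition up a 4th of the one before; no shorter unit works.

4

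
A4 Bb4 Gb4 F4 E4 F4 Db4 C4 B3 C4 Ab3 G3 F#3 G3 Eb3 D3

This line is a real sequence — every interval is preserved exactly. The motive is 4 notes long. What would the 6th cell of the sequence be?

G#2 A2 F2 E2

Taking 4-note groups, the heads are A4, E4, B3, F#3: the pattern moves down a 4th.
Continuing the starts: C#3 → G#2.
So cell 6 is G#2 A2 F2 E2.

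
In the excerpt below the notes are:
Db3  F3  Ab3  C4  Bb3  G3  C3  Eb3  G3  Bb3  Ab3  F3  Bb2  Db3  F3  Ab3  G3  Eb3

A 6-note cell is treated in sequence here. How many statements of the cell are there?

18 notes in groups of 6 gives 18/6 = 3 statements.
Starts: Db3, C3, Bb2 — each down a 2nd.

3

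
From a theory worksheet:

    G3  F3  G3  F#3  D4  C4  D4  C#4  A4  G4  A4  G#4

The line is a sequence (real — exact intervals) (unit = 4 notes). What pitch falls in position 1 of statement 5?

The unit is 4 notes. Position-1 pitches of the 3 shown cells: G3, D4, A4.
Carrying that up a 5th forward: E5 → B5.

B5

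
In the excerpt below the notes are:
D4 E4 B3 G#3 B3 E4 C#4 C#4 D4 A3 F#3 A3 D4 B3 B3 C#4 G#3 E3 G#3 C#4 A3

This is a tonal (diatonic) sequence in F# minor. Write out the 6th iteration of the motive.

Taking 7-note groups, the heads are D4, C#4, B3: the pattern moves down a 2nd.
Carrying on: A3 → G#3 → F#3.
From F#3 the diatonic shape gives F#3 G#3 D3 B2 D3 G#3 E3.

F#3 G#3 D3 B2 D3 G#3 E3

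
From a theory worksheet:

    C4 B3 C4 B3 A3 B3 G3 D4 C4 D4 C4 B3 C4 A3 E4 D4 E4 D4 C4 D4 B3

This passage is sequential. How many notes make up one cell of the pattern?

There are 21 notes; a 7-note unit gives 3 cells:
C4 B3 C4 B3 A3 B3 G3 | D4 C4 D4 C4 B3 C4 A3 | E4 D4 E4 D4 C4 D4 B3
Every group is a transposition up a 2nd of the one before; no shorter unit works.

7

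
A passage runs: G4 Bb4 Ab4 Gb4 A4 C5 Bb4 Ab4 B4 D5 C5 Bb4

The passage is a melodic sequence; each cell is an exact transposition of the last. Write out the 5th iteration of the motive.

D#5 F#5 E5 D5

Taking 4-note groups, the heads are G4, A4, B4: the pattern moves up a 2nd.
Carrying on: C#5 → D#5.
From D#5 the exact shape gives D#5 F#5 E5 D5.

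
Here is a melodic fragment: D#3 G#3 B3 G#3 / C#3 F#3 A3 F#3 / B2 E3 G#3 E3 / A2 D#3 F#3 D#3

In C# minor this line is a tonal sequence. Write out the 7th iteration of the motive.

E2 A2 C#3 A2

The 4-note cells begin on D#3, C#3, B2, A2 — each down a 2nd from the last.
Continuing the starts: G#2 → F#2 → E2.
So cell 7 is E2 A2 C#3 A2.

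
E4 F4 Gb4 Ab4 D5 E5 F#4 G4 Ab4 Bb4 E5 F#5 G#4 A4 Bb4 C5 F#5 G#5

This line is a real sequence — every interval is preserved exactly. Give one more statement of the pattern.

Taking 6-note groups, the heads are E4, F#4, G#4: the pattern moves up a 2nd.
From A#4 the exact shape gives A#4 B4 C5 D5 G#5 A#5.

A#4 B4 C5 D5 G#5 A#5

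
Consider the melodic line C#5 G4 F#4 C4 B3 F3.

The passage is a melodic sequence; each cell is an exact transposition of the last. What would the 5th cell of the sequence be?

A2 Eb2

The 2-note cells begin on C#5, F#4, B3 — each down a 5th from the last.
Carrying on: E3 → A2.
So cell 5 is A2 Eb2.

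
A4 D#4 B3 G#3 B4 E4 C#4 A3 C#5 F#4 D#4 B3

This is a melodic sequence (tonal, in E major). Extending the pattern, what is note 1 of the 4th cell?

D#5

With 4-note cells, note 1 of each statement runs A4, B4, C#5.
Each moves up a 2nd; the next is D#5.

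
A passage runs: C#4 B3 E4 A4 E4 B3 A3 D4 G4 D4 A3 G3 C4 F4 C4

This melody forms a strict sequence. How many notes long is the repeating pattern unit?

5

15 notes total. Splitting into 3 groups of 5:
C#4 B3 E4 A4 E4 | B3 A3 D4 G4 D4 | A3 G3 C4 F4 C4
Each cell is the previous one down a 2nd — so the unit is 5 notes.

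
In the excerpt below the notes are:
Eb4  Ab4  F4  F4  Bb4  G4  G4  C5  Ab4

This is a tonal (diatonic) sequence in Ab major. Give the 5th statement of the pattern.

Bb4 Eb5 C5

Taking 3-note groups, the heads are Eb4, F4, G4: the pattern moves up a 2nd.
Continuing the starts: Ab4 → Bb4.
So cell 5 is Bb4 Eb5 C5.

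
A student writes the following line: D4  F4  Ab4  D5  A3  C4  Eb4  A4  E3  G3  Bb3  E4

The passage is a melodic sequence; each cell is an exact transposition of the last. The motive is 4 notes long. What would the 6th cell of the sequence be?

C#2 E2 G2 C#3

Unit = 4 notes; the statements start on D4, A3, E3, moving down a 4th each time.
Extending down a 4th: B2 → F#2 → C#2.
Statement 6 starts on C#2 and keeps the same exact contour: C#2 E2 G2 C#3.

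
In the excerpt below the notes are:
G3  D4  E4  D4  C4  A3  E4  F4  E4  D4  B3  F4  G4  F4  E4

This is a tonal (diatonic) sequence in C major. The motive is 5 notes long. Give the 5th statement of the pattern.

D4 A4 B4 A4 G4

Unit = 5 notes; the statements start on G3, A3, B3, moving up a 2nd each time.
Continuing the starts: C4 → D4.
So cell 5 is D4 A4 B4 A4 G4.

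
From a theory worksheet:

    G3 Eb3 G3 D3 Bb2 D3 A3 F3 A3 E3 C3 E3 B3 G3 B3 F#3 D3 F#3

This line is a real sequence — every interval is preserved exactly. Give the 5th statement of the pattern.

D#4 B3 D#4 A#3 F#3 A#3

With a 6-note motive the entries are G3, A3, B3, each up a 2nd from the previous.
Continuing the starts: C#4 → D#4.
So cell 5 is D#4 B3 D#4 A#3 F#3 A#3.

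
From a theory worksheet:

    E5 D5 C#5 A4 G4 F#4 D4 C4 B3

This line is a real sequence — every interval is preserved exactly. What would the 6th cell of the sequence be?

Unit = 3 notes; the statements start on E5, A4, D4, moving down a 5th each time.
Continuing the starts: G3 → C3 → F2.
So cell 6 is F2 Eb2 D2.

F2 Eb2 D2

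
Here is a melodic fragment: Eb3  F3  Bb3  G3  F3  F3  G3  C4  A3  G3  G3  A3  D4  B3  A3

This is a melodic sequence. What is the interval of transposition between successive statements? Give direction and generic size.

The 5-note cells begin on Eb3, F3, G3 — each up a 2nd from the last.
From Eb3 to F3: up a 2nd.

up a 2nd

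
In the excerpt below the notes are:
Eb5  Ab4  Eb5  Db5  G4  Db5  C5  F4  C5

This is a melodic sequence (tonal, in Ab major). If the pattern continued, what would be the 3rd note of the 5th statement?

Ab4

The unit is 3 notes. Position-3 pitches of the 3 shown cells: Eb5, Db5, C5.
Extending down a 2nd: Bb4 → Ab4.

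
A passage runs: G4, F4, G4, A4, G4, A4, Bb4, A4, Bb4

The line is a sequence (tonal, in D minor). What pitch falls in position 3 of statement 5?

Grouping in 3s, the 3rd note of each cell is G4, A4, Bb4.
Carrying that up a 2nd forward: C5 → D5.

D5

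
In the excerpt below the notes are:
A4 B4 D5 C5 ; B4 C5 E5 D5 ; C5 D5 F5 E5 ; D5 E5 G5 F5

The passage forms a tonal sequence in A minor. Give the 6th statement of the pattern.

Taking 4-note groups, the heads are A4, B4, C5, D5: the pattern moves up a 2nd.
Continuing the starts: E5 → F5.
From F5 the diatonic shape gives F5 G5 B5 A5.

F5 G5 B5 A5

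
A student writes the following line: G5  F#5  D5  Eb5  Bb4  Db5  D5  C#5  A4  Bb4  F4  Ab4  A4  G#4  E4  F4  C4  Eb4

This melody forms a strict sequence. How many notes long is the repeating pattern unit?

6

18 notes total. Splitting into 3 groups of 6:
G5 F#5 D5 Eb5 Bb4 Db5 | D5 C#5 A4 Bb4 F4 Ab4 | A4 G#4 E4 F4 C4 Eb4
Every group is a transposition down a 4th of the one before; no shorter unit works.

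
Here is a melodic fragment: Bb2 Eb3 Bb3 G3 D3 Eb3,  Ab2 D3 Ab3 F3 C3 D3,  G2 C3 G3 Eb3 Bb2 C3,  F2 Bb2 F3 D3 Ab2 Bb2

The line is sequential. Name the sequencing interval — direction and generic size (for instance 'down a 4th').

With a 6-note motive the entries are Bb2, Ab2, G2, F2, each down a 2nd from the previous.
Bb2 to Ab2 is down a 2nd.

down a 2nd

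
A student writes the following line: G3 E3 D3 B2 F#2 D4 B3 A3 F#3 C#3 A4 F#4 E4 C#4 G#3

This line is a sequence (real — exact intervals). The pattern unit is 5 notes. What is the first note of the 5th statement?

Taking 5-note groups, the heads are G3, D4, A4: the pattern moves up a 5th.
Continuing: E5 → B5. Statement 5 starts on B5.

B5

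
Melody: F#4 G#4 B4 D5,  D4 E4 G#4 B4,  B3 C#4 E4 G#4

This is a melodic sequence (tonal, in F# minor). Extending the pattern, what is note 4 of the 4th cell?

Grouping in 4s, the 4th note of each cell is D5, B4, G#4.
Each moves down a 3rd; the next is E4.

E4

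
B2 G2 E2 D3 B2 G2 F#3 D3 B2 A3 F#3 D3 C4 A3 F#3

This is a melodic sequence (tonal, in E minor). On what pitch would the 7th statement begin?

G4

With a 3-note motive the entries are B2, D3, F#3, A3, C4, each up a 3rd from the previous.
Extending the heads up a 3rd: E4 → G4.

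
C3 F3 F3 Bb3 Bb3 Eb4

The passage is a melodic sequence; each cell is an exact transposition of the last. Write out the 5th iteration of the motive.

Ab4 Db5

The 2-note cells begin on C3, F3, Bb3 — each up a 4th from the last.
Continuing the starts: Eb4 → Ab4.
So cell 5 is Ab4 Db5.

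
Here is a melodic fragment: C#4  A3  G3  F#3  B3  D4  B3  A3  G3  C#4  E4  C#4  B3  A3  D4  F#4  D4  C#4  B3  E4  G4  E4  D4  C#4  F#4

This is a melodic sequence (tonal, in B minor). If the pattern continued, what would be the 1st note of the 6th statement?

With 5-note cells, note 1 of each statement runs C#4, D4, E4, F#4, G4.
Each moves up a 2nd; the next is A4.

A4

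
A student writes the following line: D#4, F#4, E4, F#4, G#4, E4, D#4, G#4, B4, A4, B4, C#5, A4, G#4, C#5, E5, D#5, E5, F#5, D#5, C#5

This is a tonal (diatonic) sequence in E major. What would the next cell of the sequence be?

F#5 A5 G#5 A5 B5 G#5 F#5

With a 7-note motive the entries are D#4, G#4, C#5, each up a 4th from the previous.
From F#5 the diatonic shape gives F#5 A5 G#5 A5 B5 G#5 F#5.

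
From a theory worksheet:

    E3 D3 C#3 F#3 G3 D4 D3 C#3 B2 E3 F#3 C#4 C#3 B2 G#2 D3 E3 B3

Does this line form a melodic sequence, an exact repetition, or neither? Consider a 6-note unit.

Note 3 of cell 3 is G#2; if this were a sequence it would be A2. No unit length gives a consistent transposition pattern.

neither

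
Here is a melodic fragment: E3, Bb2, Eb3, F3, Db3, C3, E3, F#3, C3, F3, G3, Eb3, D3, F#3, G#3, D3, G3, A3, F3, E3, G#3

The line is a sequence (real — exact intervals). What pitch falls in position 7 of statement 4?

A#3

Grouping in 7s, the 7th note of each cell is E3, F#3, G#3.
One more up a 2nd gives A#3.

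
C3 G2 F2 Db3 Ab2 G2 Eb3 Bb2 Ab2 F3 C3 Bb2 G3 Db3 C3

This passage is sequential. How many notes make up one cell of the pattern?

3

15 notes total. Splitting into 5 groups of 3:
C3 G2 F2 | Db3 Ab2 G2 | Eb3 Bb2 Ab2 | F3 C3 Bb2 | G3 Db3 C3
Every group is a transposition up a 2nd of the one before; no shorter unit works.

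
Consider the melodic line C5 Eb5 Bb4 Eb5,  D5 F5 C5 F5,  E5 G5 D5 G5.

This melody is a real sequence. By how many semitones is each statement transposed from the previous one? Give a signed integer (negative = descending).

With a 4-note motive the entries are C5, D5, E5, each up a 2nd from the previous.
C5→D5 is 74 − 72 = 2 semitones.

2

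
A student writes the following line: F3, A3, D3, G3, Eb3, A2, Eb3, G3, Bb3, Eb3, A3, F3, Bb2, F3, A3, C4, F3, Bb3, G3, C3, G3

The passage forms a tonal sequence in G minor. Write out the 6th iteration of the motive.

D4 F4 Bb3 Eb4 C4 F3 C4

Taking 7-note groups, the heads are F3, G3, A3: the pattern moves up a 2nd.
Extending up a 2nd: Bb3 → C4 → D4.
From D4 the diatonic shape gives D4 F4 Bb3 Eb4 C4 F3 C4.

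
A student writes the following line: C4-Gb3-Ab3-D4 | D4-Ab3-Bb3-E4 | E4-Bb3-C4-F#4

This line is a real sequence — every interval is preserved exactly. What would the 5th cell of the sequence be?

The 4-note cells begin on C4, D4, E4 — each up a 2nd from the last.
Carrying on: F#4 → G#4.
From G#4 the exact shape gives G#4 D4 E4 A#4.

G#4 D4 E4 A#4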